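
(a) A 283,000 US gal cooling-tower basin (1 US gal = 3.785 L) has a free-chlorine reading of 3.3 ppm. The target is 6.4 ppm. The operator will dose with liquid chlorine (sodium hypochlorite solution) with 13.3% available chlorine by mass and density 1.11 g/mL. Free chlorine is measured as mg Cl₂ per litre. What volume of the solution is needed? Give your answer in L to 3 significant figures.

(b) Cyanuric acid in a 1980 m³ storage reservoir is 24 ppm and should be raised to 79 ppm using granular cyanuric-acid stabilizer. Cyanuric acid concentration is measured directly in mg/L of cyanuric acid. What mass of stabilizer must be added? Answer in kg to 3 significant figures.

(a) 22.5 L; (b) 109 kg

(a) Volume: 283,000 US gal × 3.785 L/gal = 1,071,155 L.
(a) Chlorine deficit: 6.4 − 3.3 = 3.1 ppm = 3.1 mg/L as Cl₂.
(a) Cl₂ equivalent needed: 3.1 mg/L × 1,071,155 L = 3,321,000 mg = 3321 g.
(a) Product at 13.3% available chlorine: 3321 / 0.133 = 24,970 g.
(a) Volume at density 1.11 g/mL: 24,970 g ÷ 1.11 g/mL = 22,490 mL.

(b) Volume: 1980 m³ = 1,980,000 L.
(b) CYA to add: (79 − 24) = 55 mg/L × 1,980,000 L = 108,900 g cyanuric acid.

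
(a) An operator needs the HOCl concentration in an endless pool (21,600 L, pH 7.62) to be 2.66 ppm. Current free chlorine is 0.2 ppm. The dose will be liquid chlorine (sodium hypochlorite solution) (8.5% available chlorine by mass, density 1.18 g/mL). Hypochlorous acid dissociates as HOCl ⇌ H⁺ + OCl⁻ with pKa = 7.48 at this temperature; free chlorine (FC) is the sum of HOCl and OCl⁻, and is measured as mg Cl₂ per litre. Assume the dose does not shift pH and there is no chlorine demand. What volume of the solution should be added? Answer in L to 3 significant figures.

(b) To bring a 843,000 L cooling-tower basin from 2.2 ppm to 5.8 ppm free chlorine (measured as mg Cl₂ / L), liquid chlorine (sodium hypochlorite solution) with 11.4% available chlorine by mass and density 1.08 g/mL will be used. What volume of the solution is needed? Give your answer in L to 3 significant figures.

(a) 1.32 L; (b) 24.6 L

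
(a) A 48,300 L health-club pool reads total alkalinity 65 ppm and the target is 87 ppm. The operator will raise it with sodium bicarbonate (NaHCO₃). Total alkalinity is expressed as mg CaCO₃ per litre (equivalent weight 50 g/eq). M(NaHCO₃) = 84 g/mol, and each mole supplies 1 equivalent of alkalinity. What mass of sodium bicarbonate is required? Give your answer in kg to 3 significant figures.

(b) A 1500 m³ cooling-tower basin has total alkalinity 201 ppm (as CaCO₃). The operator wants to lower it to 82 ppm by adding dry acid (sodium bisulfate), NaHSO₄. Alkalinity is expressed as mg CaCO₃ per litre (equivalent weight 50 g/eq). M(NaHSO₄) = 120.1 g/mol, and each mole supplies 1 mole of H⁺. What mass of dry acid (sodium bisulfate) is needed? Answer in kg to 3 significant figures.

(a) Alkalinity to add: (87 − 65) = 22 mg/L as CaCO₃ × 48,300 L = 1063 g as CaCO₃.
(a) Equivalents: 1063 g ÷ 50 g/eq = 21.25 eq.
(a) NaHCO₃ supplies 1 eq per mole → 21.25 mol.
(a) Mass: 21.25 mol × 84 g/mol = 1785 g.

(b) Volume: 1500 m³ = 1,500,000 L.
(b) Alkalinity to neutralize: (201 − 82) = 119 mg/L as CaCO₃ × 1,500,000 L = 178,500 g as CaCO₃.
(b) Equivalents of H⁺ required: 178,500 ÷ 50 g/eq = 3570 eq = 3570 mol NaHSO₄.
(b) Mass of NaHSO₄: 3570 × 120.1 = 428,800 g.

(a) 1.79 kg; (b) 429 kg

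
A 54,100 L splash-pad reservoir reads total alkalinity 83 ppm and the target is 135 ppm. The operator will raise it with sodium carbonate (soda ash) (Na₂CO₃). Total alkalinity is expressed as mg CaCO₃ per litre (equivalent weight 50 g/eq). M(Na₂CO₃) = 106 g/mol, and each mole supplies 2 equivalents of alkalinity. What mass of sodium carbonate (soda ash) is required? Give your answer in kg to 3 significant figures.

Alkalinity to add: (135 − 83) = 52 mg/L as CaCO₃ × 54,100 L = 2813 g as CaCO₃.
Equivalents: 2813 g ÷ 50 g/eq = 56.26 eq.
Each mole of Na₂CO₃ supplies 2 eq, so 56.26 / 2 = 28.13 mol.
Mass: 28.13 mol × 106 g/mol = 2982 g.

2.98 kg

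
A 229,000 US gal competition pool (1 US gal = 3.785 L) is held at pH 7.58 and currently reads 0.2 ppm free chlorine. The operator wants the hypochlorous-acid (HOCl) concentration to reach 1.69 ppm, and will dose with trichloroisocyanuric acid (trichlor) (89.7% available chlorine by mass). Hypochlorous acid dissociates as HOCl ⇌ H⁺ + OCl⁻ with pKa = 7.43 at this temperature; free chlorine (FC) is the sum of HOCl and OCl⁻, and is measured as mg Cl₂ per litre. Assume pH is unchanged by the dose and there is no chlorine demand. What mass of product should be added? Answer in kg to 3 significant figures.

3.75 kg

Volume: 229,000 US gal × 3.785 L/gal = 866,765 L.
[OCl⁻]/[HOCl] = 10^(pH − pKa) = 10^(7.58 − 7.43) = 1.413; fraction as HOCl = 1/(1 + 1.413) = 0.4145.
Free chlorine required for 1.69 ppm HOCl: 1.69 / 0.4145 = 4.077 ppm.
FC to add: 4.077 − 0.2 = 3.877 mg/L as Cl₂.
Cl₂ equivalent: 3.877 mg/L × 866,765 L = 3361 g.
Product at 89.7% available Cl: 3361 / 0.897 = 3747 g.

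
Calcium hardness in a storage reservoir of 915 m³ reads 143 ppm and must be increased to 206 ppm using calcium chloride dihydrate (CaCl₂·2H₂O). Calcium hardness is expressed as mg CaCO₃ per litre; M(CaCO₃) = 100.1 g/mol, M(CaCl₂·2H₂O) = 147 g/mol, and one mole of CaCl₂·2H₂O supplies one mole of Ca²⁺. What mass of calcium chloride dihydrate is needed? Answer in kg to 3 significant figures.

Volume: 915 m³ = 915,000 L.
Hardness to add: (206 − 143) = 63 mg/L as CaCO₃ × 915,000 L = 57,640 g as CaCO₃.
Moles of Ca²⁺ (1 mol Ca²⁺ ≡ 1 mol CaCO₃): 57,640 / 100.1 g/mol = 575.9 mol.
Mass of CaCl₂·2H₂O: 575.9 × 147 = 84,650 g.

84.7 kg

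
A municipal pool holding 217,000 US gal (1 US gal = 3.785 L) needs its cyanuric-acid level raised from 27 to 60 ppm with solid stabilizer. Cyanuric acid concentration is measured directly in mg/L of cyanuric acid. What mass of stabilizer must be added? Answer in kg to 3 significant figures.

Volume: 217,000 US gal × 3.785 L/gal = 821,345 L.
CYA to add: (60 − 27) = 33 mg/L × 821,345 L = 27,100 g cyanuric acid.

27.1 kg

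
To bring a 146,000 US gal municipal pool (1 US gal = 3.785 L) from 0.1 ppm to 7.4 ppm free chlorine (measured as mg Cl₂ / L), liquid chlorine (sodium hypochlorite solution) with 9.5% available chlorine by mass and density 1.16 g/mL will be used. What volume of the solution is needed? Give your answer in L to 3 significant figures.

36.6 L

Volume: 146,000 US gal × 3.785 L/gal = 552,610 L.
Chlorine deficit: 7.4 − 0.1 = 7.3 ppm = 7.3 mg/L as Cl₂.
Cl₂ equivalent needed: 7.3 mg/L × 552,610 L = 4,034,000 mg = 4034 g.
Product at 9.5% available chlorine: 4034 / 0.095 = 42,460 g.
Volume at density 1.16 g/mL: 42,460 g ÷ 1.16 g/mL = 36,610 mL.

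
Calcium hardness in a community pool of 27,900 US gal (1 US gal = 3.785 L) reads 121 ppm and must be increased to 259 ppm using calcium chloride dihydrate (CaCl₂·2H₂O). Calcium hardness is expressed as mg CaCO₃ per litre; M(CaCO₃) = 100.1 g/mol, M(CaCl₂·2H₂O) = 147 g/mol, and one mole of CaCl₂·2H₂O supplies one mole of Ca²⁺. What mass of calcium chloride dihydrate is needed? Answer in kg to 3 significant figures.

21.4 kg

Volume: 27,900 US gal × 3.785 L/gal = 105,602 L.
Hardness to add: (259 − 121) = 138 mg/L as CaCO₃ × 105,602 L = 14,570 g as CaCO₃.
Moles of Ca²⁺ (1 mol Ca²⁺ ≡ 1 mol CaCO₃): 14,570 / 100.1 g/mol = 145.6 mol.
Mass of CaCl₂·2H₂O: 145.6 × 147 = 21,400 g.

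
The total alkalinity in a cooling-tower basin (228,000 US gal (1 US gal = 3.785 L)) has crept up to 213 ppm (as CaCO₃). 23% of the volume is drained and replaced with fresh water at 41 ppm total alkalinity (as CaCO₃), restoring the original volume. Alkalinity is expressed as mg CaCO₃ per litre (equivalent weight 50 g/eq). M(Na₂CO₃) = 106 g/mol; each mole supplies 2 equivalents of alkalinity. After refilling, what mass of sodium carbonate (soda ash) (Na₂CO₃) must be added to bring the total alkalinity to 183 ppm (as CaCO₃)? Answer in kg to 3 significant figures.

8.75 kg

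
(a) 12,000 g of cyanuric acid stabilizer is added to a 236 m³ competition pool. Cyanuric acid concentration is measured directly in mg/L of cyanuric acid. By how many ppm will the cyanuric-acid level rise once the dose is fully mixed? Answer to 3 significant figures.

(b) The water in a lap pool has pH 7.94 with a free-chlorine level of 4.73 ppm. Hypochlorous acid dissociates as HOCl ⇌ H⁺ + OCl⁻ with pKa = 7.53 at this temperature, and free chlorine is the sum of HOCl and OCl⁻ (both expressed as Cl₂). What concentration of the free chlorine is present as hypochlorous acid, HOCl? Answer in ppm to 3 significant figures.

(a) 50.8 ppm; (b) 1.32 ppm

(a) Volume: 236 m³ = 236,000 L.
(a) Rise: 12,000 g / 236,000 L × 1000 = 50.85 mg/L.

(b) [OCl⁻]/[HOCl] = 10^(pH − pKa) = 10^(7.94 − 7.53) = 10^0.41 = 2.57.
(b) Fraction as HOCl = 1 / (1 + 2.57) = 0.2801.
(b) HOCl = 0.2801 × 4.73 ppm = 1.325 ppm.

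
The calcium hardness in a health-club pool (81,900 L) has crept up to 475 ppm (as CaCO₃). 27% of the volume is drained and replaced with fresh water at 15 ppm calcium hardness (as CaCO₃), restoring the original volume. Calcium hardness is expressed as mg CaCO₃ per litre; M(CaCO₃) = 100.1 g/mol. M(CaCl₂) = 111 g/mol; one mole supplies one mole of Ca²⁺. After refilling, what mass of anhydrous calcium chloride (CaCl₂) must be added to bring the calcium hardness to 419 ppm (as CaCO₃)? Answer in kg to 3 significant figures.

6.19 kg

After draining 27% and refilling: 475 × 0.73 + 15 × 0.27 = 350.8 ppm.
Deficit to target: 419 − 350.8 = 68.2 mg/L.
As CaCO₃: 68.2 mg/L × 81,900 L = 5586 g; ÷ 100.1 = 55.8 mol Ca²⁺.
Mass: 55.8 × 111 = 6194 g.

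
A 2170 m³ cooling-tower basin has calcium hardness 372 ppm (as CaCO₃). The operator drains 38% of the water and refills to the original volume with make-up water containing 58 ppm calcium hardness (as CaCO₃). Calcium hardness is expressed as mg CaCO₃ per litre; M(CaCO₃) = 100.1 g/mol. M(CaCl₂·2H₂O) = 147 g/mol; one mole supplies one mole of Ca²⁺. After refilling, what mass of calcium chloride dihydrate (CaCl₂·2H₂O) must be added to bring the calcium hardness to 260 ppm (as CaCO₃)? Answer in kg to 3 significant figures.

23.3 kg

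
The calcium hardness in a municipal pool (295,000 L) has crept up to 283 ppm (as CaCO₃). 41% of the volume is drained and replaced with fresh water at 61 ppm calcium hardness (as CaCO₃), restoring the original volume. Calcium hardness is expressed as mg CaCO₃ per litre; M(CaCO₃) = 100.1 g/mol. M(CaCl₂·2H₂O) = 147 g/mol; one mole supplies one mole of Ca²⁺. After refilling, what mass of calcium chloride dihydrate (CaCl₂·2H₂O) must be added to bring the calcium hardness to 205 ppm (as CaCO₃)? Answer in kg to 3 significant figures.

After draining 41% and refilling: 283 × 0.59 + 61 × 0.41 = 191.98 ppm.
Deficit to target: 205 − 191.98 = 13.02 mg/L.
As CaCO₃: 13.02 mg/L × 295,000 L = 3841 g; ÷ 100.1 = 38.37 mol Ca²⁺.
Mass: 38.37 × 147 = 5640 g.

5.64 kg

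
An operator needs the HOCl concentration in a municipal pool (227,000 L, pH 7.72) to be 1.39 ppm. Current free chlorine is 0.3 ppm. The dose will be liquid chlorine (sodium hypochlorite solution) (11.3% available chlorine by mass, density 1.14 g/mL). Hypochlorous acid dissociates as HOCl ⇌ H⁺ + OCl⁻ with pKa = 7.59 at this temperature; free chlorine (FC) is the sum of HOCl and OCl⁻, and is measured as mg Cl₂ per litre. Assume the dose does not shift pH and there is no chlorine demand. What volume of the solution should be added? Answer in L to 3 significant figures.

[OCl⁻]/[HOCl] = 10^(pH − pKa) = 10^(7.72 − 7.59) = 1.349; fraction as HOCl = 1/(1 + 1.349) = 0.4257.
Free chlorine required for 1.39 ppm HOCl: 1.39 / 0.4257 = 3.265 ppm.
FC to add: 3.265 − 0.3 = 2.965 mg/L as Cl₂.
Cl₂ equivalent: 2.965 mg/L × 227,000 L = 673.1 g.
Product at 11.3% available Cl: 673.1 / 0.113 = 5956 g.
Volume: 5956 g ÷ 1.14 g/mL = 5225 mL.

5.22 L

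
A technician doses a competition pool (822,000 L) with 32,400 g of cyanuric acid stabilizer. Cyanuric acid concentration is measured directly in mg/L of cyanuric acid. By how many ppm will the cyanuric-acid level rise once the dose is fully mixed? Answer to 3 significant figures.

39.4 ppm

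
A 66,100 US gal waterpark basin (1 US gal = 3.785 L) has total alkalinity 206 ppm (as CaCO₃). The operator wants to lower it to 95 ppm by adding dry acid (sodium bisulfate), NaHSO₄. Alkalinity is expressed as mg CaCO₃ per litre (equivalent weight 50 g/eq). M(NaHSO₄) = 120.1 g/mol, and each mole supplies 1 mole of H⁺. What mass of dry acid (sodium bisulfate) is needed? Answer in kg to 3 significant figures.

Volume: 66,100 US gal × 3.785 L/gal = 250,188 L.
Alkalinity to neutralize: (206 − 95) = 111 mg/L as CaCO₃ × 250,188 L = 27,770 g as CaCO₃.
Equivalents of H⁺ required: 27,770 ÷ 50 g/eq = 555.4 eq = 555.4 mol NaHSO₄.
Mass of NaHSO₄: 555.4 × 120.1 = 66,710 g.

66.7 kg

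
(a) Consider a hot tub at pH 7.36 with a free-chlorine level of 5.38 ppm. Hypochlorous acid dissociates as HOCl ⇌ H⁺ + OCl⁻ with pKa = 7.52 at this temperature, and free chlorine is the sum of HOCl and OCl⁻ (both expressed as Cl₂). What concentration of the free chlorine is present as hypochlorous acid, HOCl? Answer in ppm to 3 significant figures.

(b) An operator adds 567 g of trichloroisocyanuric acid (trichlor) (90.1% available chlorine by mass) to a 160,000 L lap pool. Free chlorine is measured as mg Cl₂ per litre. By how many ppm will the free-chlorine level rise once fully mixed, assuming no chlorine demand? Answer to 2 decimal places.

(a) 3.18 ppm; (b) 3.19 ppm

(a) [OCl⁻]/[HOCl] = 10^(pH − pKa) = 10^(7.36 − 7.52) = 10^-0.16 = 0.6918.
(a) Fraction as HOCl = 1 / (1 + 0.6918) = 0.5911.
(a) HOCl = 0.5911 × 5.38 ppm = 3.18 ppm.

(b) Available chlorine delivered: 567 g × 0.901 = 510.9 g as Cl₂.
(b) Concentration rise: 510.9 g / 160,000 L = 3.193 mg/L = 3.19 ppm.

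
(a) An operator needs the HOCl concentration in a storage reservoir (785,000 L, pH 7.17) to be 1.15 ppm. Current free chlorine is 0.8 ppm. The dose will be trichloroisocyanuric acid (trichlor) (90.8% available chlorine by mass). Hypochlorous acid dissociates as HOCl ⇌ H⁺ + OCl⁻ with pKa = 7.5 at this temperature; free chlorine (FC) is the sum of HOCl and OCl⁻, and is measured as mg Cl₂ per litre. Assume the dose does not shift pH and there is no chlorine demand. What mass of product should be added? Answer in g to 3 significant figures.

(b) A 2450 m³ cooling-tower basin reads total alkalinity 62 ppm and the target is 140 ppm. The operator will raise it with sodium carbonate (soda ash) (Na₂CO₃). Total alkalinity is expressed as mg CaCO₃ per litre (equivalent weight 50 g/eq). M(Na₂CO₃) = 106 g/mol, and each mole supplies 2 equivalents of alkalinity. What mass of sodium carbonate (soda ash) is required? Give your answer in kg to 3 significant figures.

(a) [OCl⁻]/[HOCl] = 10^(pH − pKa) = 10^(7.17 − 7.5) = 0.4677; fraction as HOCl = 1/(1 + 0.4677) = 0.6813.
(a) Free chlorine required for 1.15 ppm HOCl: 1.15 / 0.6813 = 1.688 ppm.
(a) FC to add: 1.688 − 0.8 = 0.8879 mg/L as Cl₂.
(a) Cl₂ equivalent: 0.8879 mg/L × 785,000 L = 697 g.
(a) Product at 90.8% available Cl: 697 / 0.908 = 767.6 g.

(b) Volume: 2450 m³ = 2,450,000 L.
(b) Alkalinity to add: (140 − 62) = 78 mg/L as CaCO₃ × 2,450,000 L = 191,100 g as CaCO₃.
(b) Equivalents: 191,100 g ÷ 50 g/eq = 3822 eq.
(b) Each mole of Na₂CO₃ supplies 2 eq, so 3822 / 2 = 1911 mol.
(b) Mass: 1911 mol × 106 g/mol = 202,600 g.

(a) 768 g; (b) 203 kg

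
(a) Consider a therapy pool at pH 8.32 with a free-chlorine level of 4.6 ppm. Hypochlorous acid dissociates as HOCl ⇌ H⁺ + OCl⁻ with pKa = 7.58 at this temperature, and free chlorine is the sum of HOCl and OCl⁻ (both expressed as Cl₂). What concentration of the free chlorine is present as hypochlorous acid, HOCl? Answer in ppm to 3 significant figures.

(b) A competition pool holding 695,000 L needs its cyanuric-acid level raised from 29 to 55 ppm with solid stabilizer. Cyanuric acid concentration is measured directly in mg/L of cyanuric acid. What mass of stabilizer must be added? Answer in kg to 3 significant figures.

(a) [OCl⁻]/[HOCl] = 10^(pH − pKa) = 10^(8.32 − 7.58) = 10^0.74 = 5.495.
(a) Fraction as HOCl = 1 / (1 + 5.495) = 0.154.
(a) HOCl = 0.154 × 4.6 ppm = 0.7082 ppm.

(b) CYA to add: (55 − 29) = 26 mg/L × 695,000 L = 18,070 g cyanuric acid.

(a) 0.708 ppm; (b) 18.1 kg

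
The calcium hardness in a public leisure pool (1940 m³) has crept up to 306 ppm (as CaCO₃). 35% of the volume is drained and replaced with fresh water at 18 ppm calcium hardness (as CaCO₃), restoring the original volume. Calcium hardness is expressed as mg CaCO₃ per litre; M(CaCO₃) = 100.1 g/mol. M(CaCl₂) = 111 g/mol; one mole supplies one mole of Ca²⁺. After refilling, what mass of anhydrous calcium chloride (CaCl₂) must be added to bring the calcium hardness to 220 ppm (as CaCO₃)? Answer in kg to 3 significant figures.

31.8 kg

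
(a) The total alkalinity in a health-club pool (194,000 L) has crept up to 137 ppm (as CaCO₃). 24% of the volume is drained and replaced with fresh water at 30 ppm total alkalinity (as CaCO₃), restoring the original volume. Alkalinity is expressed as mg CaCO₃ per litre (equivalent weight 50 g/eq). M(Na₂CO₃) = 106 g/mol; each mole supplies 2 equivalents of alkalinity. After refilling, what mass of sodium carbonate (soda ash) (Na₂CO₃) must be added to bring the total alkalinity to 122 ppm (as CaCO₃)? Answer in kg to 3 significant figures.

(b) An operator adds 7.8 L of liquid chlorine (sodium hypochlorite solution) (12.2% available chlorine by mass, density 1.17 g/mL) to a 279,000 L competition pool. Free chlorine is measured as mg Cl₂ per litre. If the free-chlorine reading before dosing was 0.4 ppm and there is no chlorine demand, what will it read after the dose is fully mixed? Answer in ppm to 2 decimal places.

(a) 2.20 kg; (b) 4.39 ppm

(a) After draining 24% and refilling: 137 × 0.76 + 30 × 0.24 = 111.32 ppm.
(a) Deficit to target: 122 − 111.32 = 10.68 mg/L.
(a) As CaCO₃: 10.68 mg/L × 194,000 L = 2072 g; ÷ 50 g/eq ÷ 2 = 20.72 mol Na₂CO₃.
(a) Mass: 20.72 × 106 = 2196 g.

(b) Mass of solution: 7.8 L × 1000 mL/L × 1.17 g/mL = 9126 g.
(b) Available chlorine delivered: 9126 g × 0.122 = 1113 g as Cl₂.
(b) Concentration rise: 1113 g / 279,000 L = 3.991 mg/L = 3.99 ppm.
(b) Final FC: 0.4 + 3.99 = 4.39 ppm.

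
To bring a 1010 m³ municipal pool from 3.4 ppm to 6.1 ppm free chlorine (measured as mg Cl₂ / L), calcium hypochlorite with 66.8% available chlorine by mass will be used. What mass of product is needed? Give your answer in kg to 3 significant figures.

4.08 kg

Volume: 1010 m³ = 1,010,000 L.
Chlorine deficit: 6.1 − 3.4 = 2.7 ppm = 2.7 mg/L as Cl₂.
Cl₂ equivalent needed: 2.7 mg/L × 1,010,000 L = 2,727,000 mg = 2727 g.
Product at 66.8% available chlorine: 2727 / 0.668 = 4082 g.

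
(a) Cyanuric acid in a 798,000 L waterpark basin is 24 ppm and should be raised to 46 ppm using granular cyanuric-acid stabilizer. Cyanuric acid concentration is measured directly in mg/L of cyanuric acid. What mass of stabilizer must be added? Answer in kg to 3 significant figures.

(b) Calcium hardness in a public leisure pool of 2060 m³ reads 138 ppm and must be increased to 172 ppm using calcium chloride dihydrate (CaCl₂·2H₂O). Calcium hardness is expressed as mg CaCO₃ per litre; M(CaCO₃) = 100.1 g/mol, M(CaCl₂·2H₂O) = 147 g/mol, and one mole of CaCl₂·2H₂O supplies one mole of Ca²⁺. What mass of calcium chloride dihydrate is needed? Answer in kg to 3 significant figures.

(a) CYA to add: (46 − 24) = 22 mg/L × 798,000 L = 17,560 g cyanuric acid.

(b) Volume: 2060 m³ = 2,060,000 L.
(b) Hardness to add: (172 − 138) = 34 mg/L as CaCO₃ × 2,060,000 L = 70,040 g as CaCO₃.
(b) Moles of Ca²⁺ (1 mol Ca²⁺ ≡ 1 mol CaCO₃): 70,040 / 100.1 g/mol = 699.7 mol.
(b) Mass of CaCl₂·2H₂O: 699.7 × 147 = 102,900 g.

(a) 17.6 kg; (b) 103 kg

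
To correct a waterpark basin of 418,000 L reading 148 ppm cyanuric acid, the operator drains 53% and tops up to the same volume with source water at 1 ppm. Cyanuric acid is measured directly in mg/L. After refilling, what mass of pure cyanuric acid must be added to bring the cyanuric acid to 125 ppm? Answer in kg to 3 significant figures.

23.0 kg

After draining 53% and refilling: 148 × 0.47 + 1 × 0.53 = 70.09 ppm.
Deficit to target: 125 − 70.09 = 54.91 mg/L.
Mass: 54.91 mg/L × 418,000 L = 22,950 g cyanuric acid.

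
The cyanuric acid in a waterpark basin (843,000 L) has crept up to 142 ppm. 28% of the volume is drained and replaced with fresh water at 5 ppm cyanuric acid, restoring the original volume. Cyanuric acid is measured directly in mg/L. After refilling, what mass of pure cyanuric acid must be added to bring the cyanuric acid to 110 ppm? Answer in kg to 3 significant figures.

After draining 28% and refilling: 142 × 0.72 + 5 × 0.28 = 103.64 ppm.
Deficit to target: 110 − 103.64 = 6.36 mg/L.
Mass: 6.36 mg/L × 843,000 L = 5361 g cyanuric acid.

5.36 kg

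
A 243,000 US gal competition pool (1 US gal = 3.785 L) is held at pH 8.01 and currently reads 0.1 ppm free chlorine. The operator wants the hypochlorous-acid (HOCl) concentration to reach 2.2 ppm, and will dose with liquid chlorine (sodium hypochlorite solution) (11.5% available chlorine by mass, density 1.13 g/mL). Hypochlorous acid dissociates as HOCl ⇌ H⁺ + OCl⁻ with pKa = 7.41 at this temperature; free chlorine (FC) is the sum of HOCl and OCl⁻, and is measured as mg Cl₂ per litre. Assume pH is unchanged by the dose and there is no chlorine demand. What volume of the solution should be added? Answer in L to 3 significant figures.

Volume: 243,000 US gal × 3.785 L/gal = 919,755 L.
[OCl⁻]/[HOCl] = 10^(pH − pKa) = 10^(8.01 − 7.41) = 3.981; fraction as HOCl = 1/(1 + 3.981) = 0.2008.
Free chlorine required for 2.2 ppm HOCl: 2.2 / 0.2008 = 10.96 ppm.
FC to add: 10.96 − 0.1 = 10.86 mg/L as Cl₂.
Cl₂ equivalent: 10.86 mg/L × 919,755 L = 9987 g.
Product at 11.5% available Cl: 9987 / 0.115 = 86,840 g.
Volume: 86,840 g ÷ 1.13 g/mL = 76,850 mL.

76.9 L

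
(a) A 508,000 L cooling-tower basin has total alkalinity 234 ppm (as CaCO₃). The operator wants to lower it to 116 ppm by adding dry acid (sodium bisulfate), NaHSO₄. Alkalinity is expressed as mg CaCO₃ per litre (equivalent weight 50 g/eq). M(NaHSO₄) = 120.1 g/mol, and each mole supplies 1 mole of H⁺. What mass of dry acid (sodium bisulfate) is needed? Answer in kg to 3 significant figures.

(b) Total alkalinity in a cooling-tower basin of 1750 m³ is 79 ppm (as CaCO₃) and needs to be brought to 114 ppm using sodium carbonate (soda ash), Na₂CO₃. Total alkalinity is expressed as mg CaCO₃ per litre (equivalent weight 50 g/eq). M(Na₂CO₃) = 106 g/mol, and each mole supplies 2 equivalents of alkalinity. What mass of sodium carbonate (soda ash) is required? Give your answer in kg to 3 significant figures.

(a) Alkalinity to neutralize: (234 − 116) = 118 mg/L as CaCO₃ × 508,000 L = 59,940 g as CaCO₃.
(a) Equivalents of H⁺ required: 59,940 ÷ 50 g/eq = 1199 eq = 1199 mol NaHSO₄.
(a) Mass of NaHSO₄: 1199 × 120.1 = 144,000 g.

(b) Volume: 1750 m³ = 1,750,000 L.
(b) Alkalinity to add: (114 − 79) = 35 mg/L as CaCO₃ × 1,750,000 L = 61,250 g as CaCO₃.
(b) Equivalents: 61,250 g ÷ 50 g/eq = 1225 eq.
(b) Each mole of Na₂CO₃ supplies 2 eq, so 1225 / 2 = 612.5 mol.
(b) Mass: 612.5 mol × 106 g/mol = 64,920 g.

(a) 144 kg; (b) 64.9 kg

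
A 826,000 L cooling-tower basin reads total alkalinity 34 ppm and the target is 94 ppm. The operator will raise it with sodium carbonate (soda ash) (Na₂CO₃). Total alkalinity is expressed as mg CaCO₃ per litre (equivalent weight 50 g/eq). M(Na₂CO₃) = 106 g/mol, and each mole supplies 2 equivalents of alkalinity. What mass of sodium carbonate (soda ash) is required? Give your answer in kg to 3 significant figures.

52.5 kg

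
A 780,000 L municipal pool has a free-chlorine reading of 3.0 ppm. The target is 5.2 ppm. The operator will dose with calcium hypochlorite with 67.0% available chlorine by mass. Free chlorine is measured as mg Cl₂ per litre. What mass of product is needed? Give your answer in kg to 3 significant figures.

2.56 kg

Chlorine deficit: 5.2 − 3.0 = 2.2 ppm = 2.2 mg/L as Cl₂.
Cl₂ equivalent needed: 2.2 mg/L × 780,000 L = 1,716,000 mg = 1716 g.
Product at 67.0% available chlorine: 1716 / 0.67 = 2561 g.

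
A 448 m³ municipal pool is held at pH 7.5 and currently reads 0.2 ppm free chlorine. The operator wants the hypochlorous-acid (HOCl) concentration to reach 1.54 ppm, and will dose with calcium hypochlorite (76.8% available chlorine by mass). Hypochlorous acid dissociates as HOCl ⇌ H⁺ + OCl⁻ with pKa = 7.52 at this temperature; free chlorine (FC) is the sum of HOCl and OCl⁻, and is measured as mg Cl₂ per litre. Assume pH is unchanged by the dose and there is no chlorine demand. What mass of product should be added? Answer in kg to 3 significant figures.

Volume: 448 m³ = 448,000 L.
[OCl⁻]/[HOCl] = 10^(pH − pKa) = 10^(7.5 − 7.52) = 0.955; fraction as HOCl = 1/(1 + 0.955) = 0.5115.
Free chlorine required for 1.54 ppm HOCl: 1.54 / 0.5115 = 3.011 ppm.
FC to add: 3.011 − 0.2 = 2.811 mg/L as Cl₂.
Cl₂ equivalent: 2.811 mg/L × 448,000 L = 1259 g.
Product at 76.8% available Cl: 1259 / 0.768 = 1640 g.

1.64 kg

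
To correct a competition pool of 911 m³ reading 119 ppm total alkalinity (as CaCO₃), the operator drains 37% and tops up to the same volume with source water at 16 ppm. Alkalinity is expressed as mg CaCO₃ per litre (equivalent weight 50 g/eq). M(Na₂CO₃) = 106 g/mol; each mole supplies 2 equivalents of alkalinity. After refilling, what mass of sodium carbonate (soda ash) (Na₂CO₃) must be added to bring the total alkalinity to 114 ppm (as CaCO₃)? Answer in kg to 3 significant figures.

Volume: 911 m³ = 911,000 L.
After draining 37% and refilling: 119 × 0.63 + 16 × 0.37 = 80.89 ppm.
Deficit to target: 114 − 80.89 = 33.11 mg/L.
As CaCO₃: 33.11 mg/L × 911,000 L = 30,160 g; ÷ 50 g/eq ÷ 2 = 301.6 mol Na₂CO₃.
Mass: 301.6 × 106 = 31,970 g.

32.0 kg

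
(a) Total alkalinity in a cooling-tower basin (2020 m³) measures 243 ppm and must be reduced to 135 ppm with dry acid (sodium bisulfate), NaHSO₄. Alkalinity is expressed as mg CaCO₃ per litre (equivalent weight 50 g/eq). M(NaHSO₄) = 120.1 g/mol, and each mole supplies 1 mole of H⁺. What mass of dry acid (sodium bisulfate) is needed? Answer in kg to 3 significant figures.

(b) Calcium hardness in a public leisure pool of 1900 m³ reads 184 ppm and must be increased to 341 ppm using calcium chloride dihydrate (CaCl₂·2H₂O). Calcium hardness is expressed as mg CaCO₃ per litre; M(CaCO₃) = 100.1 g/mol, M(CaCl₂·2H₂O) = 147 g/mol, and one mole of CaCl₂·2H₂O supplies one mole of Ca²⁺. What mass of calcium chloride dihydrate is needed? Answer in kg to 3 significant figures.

(a) 524 kg; (b) 438 kg

(a) Volume: 2020 m³ = 2,020,000 L.
(a) Alkalinity to neutralize: (243 − 135) = 108 mg/L as CaCO₃ × 2,020,000 L = 218,200 g as CaCO₃.
(a) Equivalents of H⁺ required: 218,200 ÷ 50 g/eq = 4363 eq = 4363 mol NaHSO₄.
(a) Mass of NaHSO₄: 4363 × 120.1 = 524,000 g.

(b) Volume: 1900 m³ = 1,900,000 L.
(b) Hardness to add: (341 − 184) = 157 mg/L as CaCO₃ × 1,900,000 L = 298,300 g as CaCO₃.
(b) Moles of Ca²⁺ (1 mol Ca²⁺ ≡ 1 mol CaCO₃): 298,300 / 100.1 g/mol = 2980 mol.
(b) Mass of CaCl₂·2H₂O: 2980 × 147 = 438,100 g.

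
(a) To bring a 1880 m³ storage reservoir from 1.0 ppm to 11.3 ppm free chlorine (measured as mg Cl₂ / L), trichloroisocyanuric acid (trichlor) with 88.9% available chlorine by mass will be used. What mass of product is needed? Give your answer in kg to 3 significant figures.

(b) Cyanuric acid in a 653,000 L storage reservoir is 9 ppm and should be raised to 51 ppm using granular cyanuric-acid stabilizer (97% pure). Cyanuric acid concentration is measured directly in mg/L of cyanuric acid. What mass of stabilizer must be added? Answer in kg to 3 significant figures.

(a) Volume: 1880 m³ = 1,880,000 L.
(a) Chlorine deficit: 11.3 − 1.0 = 10.3 ppm = 10.3 mg/L as Cl₂.
(a) Cl₂ equivalent needed: 10.3 mg/L × 1,880,000 L = 19,360,000 mg = 19,360 g.
(a) Product at 88.9% available chlorine: 19,360 / 0.889 = 21,780 g.

(b) CYA to add: (51 − 9) = 42 mg/L × 653,000 L = 27,430 g cyanuric acid.
(b) At 97% purity: 27,430 / 0.97 = 28,270 g product.

(a) 21.8 kg; (b) 28.3 kg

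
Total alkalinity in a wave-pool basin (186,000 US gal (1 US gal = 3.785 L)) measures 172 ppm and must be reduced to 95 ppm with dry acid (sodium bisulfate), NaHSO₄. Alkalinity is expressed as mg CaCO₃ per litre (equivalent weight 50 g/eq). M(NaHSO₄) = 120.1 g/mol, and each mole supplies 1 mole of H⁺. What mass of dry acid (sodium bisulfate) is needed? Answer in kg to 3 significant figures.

130 kg

Volume: 186,000 US gal × 3.785 L/gal = 704,010 L.
Alkalinity to neutralize: (172 − 95) = 77 mg/L as CaCO₃ × 704,010 L = 54,210 g as CaCO₃.
Equivalents of H⁺ required: 54,210 ÷ 50 g/eq = 1084 eq = 1084 mol NaHSO₄.
Mass of NaHSO₄: 1084 × 120.1 = 130,200 g.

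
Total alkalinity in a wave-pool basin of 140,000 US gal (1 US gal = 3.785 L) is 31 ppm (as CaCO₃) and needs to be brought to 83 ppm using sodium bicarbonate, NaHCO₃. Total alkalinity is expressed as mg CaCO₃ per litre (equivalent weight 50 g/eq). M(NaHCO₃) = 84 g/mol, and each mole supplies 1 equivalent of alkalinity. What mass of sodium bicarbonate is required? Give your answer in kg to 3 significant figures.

46.3 kg

Volume: 140,000 US gal × 3.785 L/gal = 529,900 L.
Alkalinity to add: (83 − 31) = 52 mg/L as CaCO₃ × 529,900 L = 27,550 g as CaCO₃.
Equivalents: 27,550 g ÷ 50 g/eq = 551.1 eq.
NaHCO₃ supplies 1 eq per mole → 551.1 mol.
Mass: 551.1 mol × 84 g/mol = 46,290 g.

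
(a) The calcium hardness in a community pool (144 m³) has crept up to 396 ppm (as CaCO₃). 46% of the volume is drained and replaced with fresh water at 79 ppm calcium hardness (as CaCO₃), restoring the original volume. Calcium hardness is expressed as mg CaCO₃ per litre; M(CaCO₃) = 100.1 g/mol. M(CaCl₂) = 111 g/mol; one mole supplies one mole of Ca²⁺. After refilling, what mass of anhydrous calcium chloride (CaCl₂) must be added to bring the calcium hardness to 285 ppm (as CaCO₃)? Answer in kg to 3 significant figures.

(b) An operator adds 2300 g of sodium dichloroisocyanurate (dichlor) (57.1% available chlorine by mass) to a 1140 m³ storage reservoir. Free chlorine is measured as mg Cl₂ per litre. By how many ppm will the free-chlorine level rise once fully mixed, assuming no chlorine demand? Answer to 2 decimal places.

(a) Volume: 144 m³ = 144,000 L.
(a) After draining 46% and refilling: 396 × 0.54 + 79 × 0.46 = 250.18 ppm.
(a) Deficit to target: 285 − 250.18 = 34.82 mg/L.
(a) As CaCO₃: 34.82 mg/L × 144,000 L = 5014 g; ÷ 100.1 = 50.09 mol Ca²⁺.
(a) Mass: 50.09 × 111 = 5560 g.

(b) Volume: 1140 m³ = 1,140,000 L.
(b) Available chlorine delivered: 2300 g × 0.571 = 1313 g as Cl₂.
(b) Concentration rise: 1313 g / 1,140,000 L = 1.152 mg/L = 1.15 ppm.

(a) 5.56 kg; (b) 1.15 ppm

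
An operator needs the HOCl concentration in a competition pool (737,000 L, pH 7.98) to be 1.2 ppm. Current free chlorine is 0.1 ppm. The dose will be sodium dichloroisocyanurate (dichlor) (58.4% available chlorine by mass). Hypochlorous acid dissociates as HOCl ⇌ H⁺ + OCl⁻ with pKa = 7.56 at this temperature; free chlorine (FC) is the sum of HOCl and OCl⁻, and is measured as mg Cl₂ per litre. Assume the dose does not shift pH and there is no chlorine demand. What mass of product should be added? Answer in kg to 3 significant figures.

[OCl⁻]/[HOCl] = 10^(pH − pKa) = 10^(7.98 − 7.56) = 2.63; fraction as HOCl = 1/(1 + 2.63) = 0.2755.
Free chlorine required for 1.2 ppm HOCl: 1.2 / 0.2755 = 4.356 ppm.
FC to add: 4.356 − 0.1 = 4.256 mg/L as Cl₂.
Cl₂ equivalent: 4.256 mg/L × 737,000 L = 3137 g.
Product at 58.4% available Cl: 3137 / 0.584 = 5371 g.

5.37 kg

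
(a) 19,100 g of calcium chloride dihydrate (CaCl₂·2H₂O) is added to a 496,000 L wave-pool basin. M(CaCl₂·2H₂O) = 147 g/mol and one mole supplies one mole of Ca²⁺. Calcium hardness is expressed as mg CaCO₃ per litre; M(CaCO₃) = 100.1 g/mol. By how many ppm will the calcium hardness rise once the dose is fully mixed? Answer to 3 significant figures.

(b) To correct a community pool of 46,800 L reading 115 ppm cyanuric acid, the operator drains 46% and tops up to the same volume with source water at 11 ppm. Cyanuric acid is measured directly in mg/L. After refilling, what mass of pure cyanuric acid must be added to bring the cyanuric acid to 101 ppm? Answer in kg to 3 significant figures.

(a) Moles of Ca²⁺: 19,100 g ÷ 147 g/mol = 129.9 mol.
(a) As CaCO₃: 129.9 mol × 100.1 g/mol = 13,010 g.
(a) Rise: 13,010 g / 496,000 L × 1000 = 26.22 mg/L.

(b) After draining 46% and refilling: 115 × 0.54 + 11 × 0.46 = 67.16 ppm.
(b) Deficit to target: 101 − 67.16 = 33.84 mg/L.
(b) Mass: 33.84 mg/L × 46,800 L = 1584 g cyanuric acid.

(a) 26.2 ppm; (b) 1.58 kg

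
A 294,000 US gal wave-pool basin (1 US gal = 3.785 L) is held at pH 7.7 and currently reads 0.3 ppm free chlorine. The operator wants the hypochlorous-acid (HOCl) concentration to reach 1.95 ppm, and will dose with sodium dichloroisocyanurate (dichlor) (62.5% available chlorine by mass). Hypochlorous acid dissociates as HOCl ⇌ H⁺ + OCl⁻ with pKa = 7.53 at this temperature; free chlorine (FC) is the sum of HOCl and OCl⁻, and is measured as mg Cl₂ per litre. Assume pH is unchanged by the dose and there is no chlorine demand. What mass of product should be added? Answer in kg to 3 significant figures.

Volume: 294,000 US gal × 3.785 L/gal = 1,112,790 L.
[OCl⁻]/[HOCl] = 10^(pH − pKa) = 10^(7.7 − 7.53) = 1.479; fraction as HOCl = 1/(1 + 1.479) = 0.4034.
Free chlorine required for 1.95 ppm HOCl: 1.95 / 0.4034 = 4.834 ppm.
FC to add: 4.834 − 0.3 = 4.534 mg/L as Cl₂.
Cl₂ equivalent: 4.534 mg/L × 1,112,790 L = 5046 g.
Product at 62.5% available Cl: 5046 / 0.625 = 8073 g.

8.07 kg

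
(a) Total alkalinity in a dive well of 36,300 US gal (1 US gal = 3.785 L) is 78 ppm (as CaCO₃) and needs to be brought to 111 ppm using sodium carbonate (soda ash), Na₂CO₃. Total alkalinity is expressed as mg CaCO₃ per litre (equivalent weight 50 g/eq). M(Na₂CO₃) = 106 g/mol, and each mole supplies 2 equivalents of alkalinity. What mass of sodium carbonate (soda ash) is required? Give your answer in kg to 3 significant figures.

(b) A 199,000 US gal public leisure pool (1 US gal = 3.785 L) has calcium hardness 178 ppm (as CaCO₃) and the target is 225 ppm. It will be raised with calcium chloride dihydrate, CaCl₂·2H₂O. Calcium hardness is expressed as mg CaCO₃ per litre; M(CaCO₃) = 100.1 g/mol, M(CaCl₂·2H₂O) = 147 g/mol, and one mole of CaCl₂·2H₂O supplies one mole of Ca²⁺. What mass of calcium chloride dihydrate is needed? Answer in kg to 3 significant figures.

(a) 4.81 kg; (b) 52.0 kg

(a) Volume: 36,300 US gal × 3.785 L/gal = 137,396 L.
(a) Alkalinity to add: (111 − 78) = 33 mg/L as CaCO₃ × 137,396 L = 4534 g as CaCO₃.
(a) Equivalents: 4534 g ÷ 50 g/eq = 90.68 eq.
(a) Each mole of Na₂CO₃ supplies 2 eq, so 90.68 / 2 = 45.34 mol.
(a) Mass: 45.34 mol × 106 g/mol = 4806 g.

(b) Volume: 199,000 US gal × 3.785 L/gal = 753,215 L.
(b) Hardness to add: (225 − 178) = 47 mg/L as CaCO₃ × 753,215 L = 35,400 g as CaCO₃.
(b) Moles of Ca²⁺ (1 mol Ca²⁺ ≡ 1 mol CaCO₃): 35,400 / 100.1 g/mol = 353.7 mol.
(b) Mass of CaCl₂·2H₂O: 353.7 × 147 = 51,990 g.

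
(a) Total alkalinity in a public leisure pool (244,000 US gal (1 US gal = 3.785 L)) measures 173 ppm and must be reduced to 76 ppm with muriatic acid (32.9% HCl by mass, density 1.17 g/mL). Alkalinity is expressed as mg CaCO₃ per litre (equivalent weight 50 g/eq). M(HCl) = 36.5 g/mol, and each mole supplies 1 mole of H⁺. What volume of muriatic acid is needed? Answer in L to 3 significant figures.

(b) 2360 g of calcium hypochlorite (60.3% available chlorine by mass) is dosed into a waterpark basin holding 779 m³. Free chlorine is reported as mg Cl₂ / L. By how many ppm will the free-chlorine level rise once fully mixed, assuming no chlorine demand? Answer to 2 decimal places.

(a) Volume: 244,000 US gal × 3.785 L/gal = 923,540 L.
(a) Alkalinity to neutralize: (173 − 76) = 97 mg/L as CaCO₃ × 923,540 L = 89,580 g as CaCO₃.
(a) Equivalents of H⁺ required: 89,580 ÷ 50 g/eq = 1792 eq = 1792 mol HCl.
(a) Mass of HCl: 1792 × 36.5 = 65,400 g.
(a) Mass of 32.9% solution: 65,400 / 0.329 = 198,800 g.
(a) Volume: 198,800 g ÷ 1.17 g/mL = 169,900 mL.

(b) Volume: 779 m³ = 779,000 L.
(b) Available chlorine delivered: 2360 g × 0.603 = 1423 g as Cl₂.
(b) Concentration rise: 1423 g / 779,000 L = 1.827 mg/L = 1.83 ppm.

(a) 170 L; (b) 1.83 ppm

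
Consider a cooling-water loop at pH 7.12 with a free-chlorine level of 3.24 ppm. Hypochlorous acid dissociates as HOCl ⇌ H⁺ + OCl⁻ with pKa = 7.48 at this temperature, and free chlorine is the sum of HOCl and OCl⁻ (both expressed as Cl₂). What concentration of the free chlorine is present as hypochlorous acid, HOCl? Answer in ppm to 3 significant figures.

2.26 ppm

[OCl⁻]/[HOCl] = 10^(pH − pKa) = 10^(7.12 − 7.48) = 10^-0.36 = 0.4365.
Fraction as HOCl = 1 / (1 + 0.4365) = 0.6961.
HOCl = 0.6961 × 3.24 ppm = 2.255 ppm.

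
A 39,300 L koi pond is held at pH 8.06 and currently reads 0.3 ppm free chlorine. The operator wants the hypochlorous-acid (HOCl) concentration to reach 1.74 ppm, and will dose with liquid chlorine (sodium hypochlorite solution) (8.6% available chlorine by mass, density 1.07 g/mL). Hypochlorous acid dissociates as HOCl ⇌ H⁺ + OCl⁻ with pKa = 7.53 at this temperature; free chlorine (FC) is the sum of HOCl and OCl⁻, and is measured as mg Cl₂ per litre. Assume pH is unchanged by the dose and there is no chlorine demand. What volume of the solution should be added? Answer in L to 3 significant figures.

[OCl⁻]/[HOCl] = 10^(pH − pKa) = 10^(8.06 − 7.53) = 3.388; fraction as HOCl = 1/(1 + 3.388) = 0.2279.
Free chlorine required for 1.74 ppm HOCl: 1.74 / 0.2279 = 7.636 ppm.
FC to add: 7.636 − 0.3 = 7.336 mg/L as Cl₂.
Cl₂ equivalent: 7.336 mg/L × 39,300 L = 288.3 g.
Product at 8.6% available Cl: 288.3 / 0.086 = 3352 g.
Volume: 3352 g ÷ 1.07 g/mL = 3133 mL.

3.13 L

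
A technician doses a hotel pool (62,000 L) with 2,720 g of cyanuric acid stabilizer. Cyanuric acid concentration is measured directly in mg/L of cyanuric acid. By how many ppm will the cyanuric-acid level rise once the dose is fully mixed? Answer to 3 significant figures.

Rise: 2,720 g / 62,000 L × 1000 = 43.87 mg/L.

43.9 ppm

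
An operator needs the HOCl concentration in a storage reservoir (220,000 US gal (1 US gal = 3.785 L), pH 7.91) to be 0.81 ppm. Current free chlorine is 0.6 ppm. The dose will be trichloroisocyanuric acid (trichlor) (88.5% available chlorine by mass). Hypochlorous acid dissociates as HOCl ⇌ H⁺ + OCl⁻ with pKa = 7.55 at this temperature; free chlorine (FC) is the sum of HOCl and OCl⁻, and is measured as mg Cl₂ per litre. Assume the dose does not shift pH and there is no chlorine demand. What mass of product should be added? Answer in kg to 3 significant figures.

Volume: 220,000 US gal × 3.785 L/gal = 832,700 L.
[OCl⁻]/[HOCl] = 10^(pH − pKa) = 10^(7.91 − 7.55) = 2.291; fraction as HOCl = 1/(1 + 2.291) = 0.3039.
Free chlorine required for 0.81 ppm HOCl: 0.81 / 0.3039 = 2.666 ppm.
FC to add: 2.666 − 0.6 = 2.066 mg/L as Cl₂.
Cl₂ equivalent: 2.066 mg/L × 832,700 L = 1720 g.
Product at 88.5% available Cl: 1720 / 0.885 = 1944 g.

1.94 kg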